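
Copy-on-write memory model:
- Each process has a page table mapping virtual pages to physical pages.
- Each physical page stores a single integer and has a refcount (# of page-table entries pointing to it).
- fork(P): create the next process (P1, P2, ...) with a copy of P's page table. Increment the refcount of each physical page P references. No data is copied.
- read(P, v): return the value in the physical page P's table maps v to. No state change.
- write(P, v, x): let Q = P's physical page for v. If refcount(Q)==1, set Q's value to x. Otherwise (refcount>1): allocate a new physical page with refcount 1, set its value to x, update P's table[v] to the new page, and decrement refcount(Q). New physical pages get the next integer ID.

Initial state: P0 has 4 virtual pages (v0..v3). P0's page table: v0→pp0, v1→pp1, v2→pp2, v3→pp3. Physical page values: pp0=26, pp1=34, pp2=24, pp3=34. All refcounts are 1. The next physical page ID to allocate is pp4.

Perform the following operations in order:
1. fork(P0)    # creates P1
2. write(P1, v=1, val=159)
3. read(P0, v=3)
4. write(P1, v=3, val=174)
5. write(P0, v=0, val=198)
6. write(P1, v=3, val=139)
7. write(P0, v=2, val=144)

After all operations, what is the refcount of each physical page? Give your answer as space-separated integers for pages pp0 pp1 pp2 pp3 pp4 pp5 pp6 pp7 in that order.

Op 1: fork(P0) -> P1. 4 ppages; refcounts: pp0:2 pp1:2 pp2:2 pp3:2
Op 2: write(P1, v1, 159). refcount(pp1)=2>1 -> COPY to pp4. 5 ppages; refcounts: pp0:2 pp1:1 pp2:2 pp3:2 pp4:1
Op 3: read(P0, v3) -> 34. No state change.
Op 4: write(P1, v3, 174). refcount(pp3)=2>1 -> COPY to pp5. 6 ppages; refcounts: pp0:2 pp1:1 pp2:2 pp3:1 pp4:1 pp5:1
Op 5: write(P0, v0, 198). refcount(pp0)=2>1 -> COPY to pp6. 7 ppages; refcounts: pp0:1 pp1:1 pp2:2 pp3:1 pp4:1 pp5:1 pp6:1
Op 6: write(P1, v3, 139). refcount(pp5)=1 -> write in place. 7 ppages; refcounts: pp0:1 pp1:1 pp2:2 pp3:1 pp4:1 pp5:1 pp6:1
Op 7: write(P0, v2, 144). refcount(pp2)=2>1 -> COPY to pp7. 8 ppages; refcounts: pp0:1 pp1:1 pp2:1 pp3:1 pp4:1 pp5:1 pp6:1 pp7:1

Answer: 1 1 1 1 1 1 1 1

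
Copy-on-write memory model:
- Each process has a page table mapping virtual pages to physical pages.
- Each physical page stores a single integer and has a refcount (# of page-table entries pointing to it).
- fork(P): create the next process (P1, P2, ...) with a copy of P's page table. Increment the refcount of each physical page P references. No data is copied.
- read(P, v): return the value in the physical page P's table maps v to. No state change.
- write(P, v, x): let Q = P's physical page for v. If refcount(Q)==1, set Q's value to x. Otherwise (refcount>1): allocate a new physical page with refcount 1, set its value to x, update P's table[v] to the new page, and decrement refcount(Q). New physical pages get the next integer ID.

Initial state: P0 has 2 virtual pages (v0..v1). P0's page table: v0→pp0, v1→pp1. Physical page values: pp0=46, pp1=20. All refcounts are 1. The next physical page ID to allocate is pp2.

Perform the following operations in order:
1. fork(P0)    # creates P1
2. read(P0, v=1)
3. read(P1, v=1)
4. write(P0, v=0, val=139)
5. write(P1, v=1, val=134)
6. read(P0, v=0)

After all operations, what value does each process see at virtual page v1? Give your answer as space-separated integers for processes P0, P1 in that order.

Answer: 20 134

Derivation:
Op 1: fork(P0) -> P1. 2 ppages; refcounts: pp0:2 pp1:2
Op 2: read(P0, v1) -> 20. No state change.
Op 3: read(P1, v1) -> 20. No state change.
Op 4: write(P0, v0, 139). refcount(pp0)=2>1 -> COPY to pp2. 3 ppages; refcounts: pp0:1 pp1:2 pp2:1
Op 5: write(P1, v1, 134). refcount(pp1)=2>1 -> COPY to pp3. 4 ppages; refcounts: pp0:1 pp1:1 pp2:1 pp3:1
Op 6: read(P0, v0) -> 139. No state change.
P0: v1 -> pp1 = 20
P1: v1 -> pp3 = 134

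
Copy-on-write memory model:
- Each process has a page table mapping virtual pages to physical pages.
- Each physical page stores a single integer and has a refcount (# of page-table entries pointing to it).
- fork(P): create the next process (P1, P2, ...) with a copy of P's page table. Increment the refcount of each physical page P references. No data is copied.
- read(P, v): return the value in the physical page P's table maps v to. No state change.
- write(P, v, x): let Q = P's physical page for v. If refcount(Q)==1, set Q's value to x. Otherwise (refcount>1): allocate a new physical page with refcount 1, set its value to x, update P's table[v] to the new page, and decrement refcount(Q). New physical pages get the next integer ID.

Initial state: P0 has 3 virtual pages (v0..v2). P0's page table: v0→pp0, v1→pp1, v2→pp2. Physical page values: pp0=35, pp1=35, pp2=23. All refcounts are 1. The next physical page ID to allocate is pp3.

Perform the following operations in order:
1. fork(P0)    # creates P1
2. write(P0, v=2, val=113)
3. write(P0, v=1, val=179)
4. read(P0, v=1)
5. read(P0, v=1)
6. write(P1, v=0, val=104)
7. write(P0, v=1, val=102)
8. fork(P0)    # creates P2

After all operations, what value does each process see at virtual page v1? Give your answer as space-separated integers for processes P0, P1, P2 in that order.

Op 1: fork(P0) -> P1. 3 ppages; refcounts: pp0:2 pp1:2 pp2:2
Op 2: write(P0, v2, 113). refcount(pp2)=2>1 -> COPY to pp3. 4 ppages; refcounts: pp0:2 pp1:2 pp2:1 pp3:1
Op 3: write(P0, v1, 179). refcount(pp1)=2>1 -> COPY to pp4. 5 ppages; refcounts: pp0:2 pp1:1 pp2:1 pp3:1 pp4:1
Op 4: read(P0, v1) -> 179. No state change.
Op 5: read(P0, v1) -> 179. No state change.
Op 6: write(P1, v0, 104). refcount(pp0)=2>1 -> COPY to pp5. 6 ppages; refcounts: pp0:1 pp1:1 pp2:1 pp3:1 pp4:1 pp5:1
Op 7: write(P0, v1, 102). refcount(pp4)=1 -> write in place. 6 ppages; refcounts: pp0:1 pp1:1 pp2:1 pp3:1 pp4:1 pp5:1
Op 8: fork(P0) -> P2. 6 ppages; refcounts: pp0:2 pp1:1 pp2:1 pp3:2 pp4:2 pp5:1
P0: v1 -> pp4 = 102
P1: v1 -> pp1 = 35
P2: v1 -> pp4 = 102

Answer: 102 35 102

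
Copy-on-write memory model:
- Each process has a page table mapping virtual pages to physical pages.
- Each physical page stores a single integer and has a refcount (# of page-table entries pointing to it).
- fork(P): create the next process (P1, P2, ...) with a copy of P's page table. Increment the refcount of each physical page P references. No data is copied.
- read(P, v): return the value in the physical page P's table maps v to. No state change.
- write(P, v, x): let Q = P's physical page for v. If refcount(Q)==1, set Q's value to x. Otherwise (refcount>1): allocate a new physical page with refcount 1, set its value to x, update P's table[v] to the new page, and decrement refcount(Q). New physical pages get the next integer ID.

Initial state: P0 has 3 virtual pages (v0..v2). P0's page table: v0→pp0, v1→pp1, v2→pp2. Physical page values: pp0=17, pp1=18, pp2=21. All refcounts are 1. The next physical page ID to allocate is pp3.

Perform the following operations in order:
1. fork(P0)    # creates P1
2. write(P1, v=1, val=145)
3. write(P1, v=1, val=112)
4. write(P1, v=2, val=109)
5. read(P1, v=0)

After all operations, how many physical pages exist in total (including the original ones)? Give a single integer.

Op 1: fork(P0) -> P1. 3 ppages; refcounts: pp0:2 pp1:2 pp2:2
Op 2: write(P1, v1, 145). refcount(pp1)=2>1 -> COPY to pp3. 4 ppages; refcounts: pp0:2 pp1:1 pp2:2 pp3:1
Op 3: write(P1, v1, 112). refcount(pp3)=1 -> write in place. 4 ppages; refcounts: pp0:2 pp1:1 pp2:2 pp3:1
Op 4: write(P1, v2, 109). refcount(pp2)=2>1 -> COPY to pp4. 5 ppages; refcounts: pp0:2 pp1:1 pp2:1 pp3:1 pp4:1
Op 5: read(P1, v0) -> 17. No state change.

Answer: 5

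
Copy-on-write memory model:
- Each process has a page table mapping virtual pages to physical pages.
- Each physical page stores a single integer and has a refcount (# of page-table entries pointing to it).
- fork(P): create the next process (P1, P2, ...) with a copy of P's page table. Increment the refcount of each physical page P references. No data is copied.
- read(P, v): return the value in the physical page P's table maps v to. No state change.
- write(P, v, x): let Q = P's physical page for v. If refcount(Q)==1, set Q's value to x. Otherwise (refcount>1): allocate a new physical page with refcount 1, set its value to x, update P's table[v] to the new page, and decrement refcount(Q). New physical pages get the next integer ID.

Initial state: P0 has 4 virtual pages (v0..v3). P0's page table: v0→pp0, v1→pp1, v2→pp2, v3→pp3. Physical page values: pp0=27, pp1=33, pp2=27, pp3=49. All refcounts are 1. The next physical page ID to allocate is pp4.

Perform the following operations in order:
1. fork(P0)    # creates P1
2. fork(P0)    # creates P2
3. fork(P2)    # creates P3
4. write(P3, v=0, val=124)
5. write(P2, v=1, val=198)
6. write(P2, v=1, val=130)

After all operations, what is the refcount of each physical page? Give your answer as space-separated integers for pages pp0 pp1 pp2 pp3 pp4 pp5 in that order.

Answer: 3 3 4 4 1 1

Derivation:
Op 1: fork(P0) -> P1. 4 ppages; refcounts: pp0:2 pp1:2 pp2:2 pp3:2
Op 2: fork(P0) -> P2. 4 ppages; refcounts: pp0:3 pp1:3 pp2:3 pp3:3
Op 3: fork(P2) -> P3. 4 ppages; refcounts: pp0:4 pp1:4 pp2:4 pp3:4
Op 4: write(P3, v0, 124). refcount(pp0)=4>1 -> COPY to pp4. 5 ppages; refcounts: pp0:3 pp1:4 pp2:4 pp3:4 pp4:1
Op 5: write(P2, v1, 198). refcount(pp1)=4>1 -> COPY to pp5. 6 ppages; refcounts: pp0:3 pp1:3 pp2:4 pp3:4 pp4:1 pp5:1
Op 6: write(P2, v1, 130). refcount(pp5)=1 -> write in place. 6 ppages; refcounts: pp0:3 pp1:3 pp2:4 pp3:4 pp4:1 pp5:1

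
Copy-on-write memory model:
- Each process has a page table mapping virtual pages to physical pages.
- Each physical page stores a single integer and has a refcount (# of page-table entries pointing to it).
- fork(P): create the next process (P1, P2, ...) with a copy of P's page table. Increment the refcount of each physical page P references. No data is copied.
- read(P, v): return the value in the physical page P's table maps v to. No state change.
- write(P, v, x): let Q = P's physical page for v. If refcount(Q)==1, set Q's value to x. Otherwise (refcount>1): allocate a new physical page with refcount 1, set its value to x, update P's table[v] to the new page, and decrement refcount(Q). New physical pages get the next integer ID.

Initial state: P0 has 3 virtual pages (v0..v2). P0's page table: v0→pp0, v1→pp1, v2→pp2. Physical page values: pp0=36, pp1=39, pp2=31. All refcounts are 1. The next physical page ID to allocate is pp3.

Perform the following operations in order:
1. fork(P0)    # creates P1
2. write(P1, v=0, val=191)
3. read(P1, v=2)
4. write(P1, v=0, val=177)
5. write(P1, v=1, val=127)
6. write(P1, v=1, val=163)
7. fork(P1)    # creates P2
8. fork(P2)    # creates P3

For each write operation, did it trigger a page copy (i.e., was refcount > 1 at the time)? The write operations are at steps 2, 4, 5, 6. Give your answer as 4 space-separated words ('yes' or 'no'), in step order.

Op 1: fork(P0) -> P1. 3 ppages; refcounts: pp0:2 pp1:2 pp2:2
Op 2: write(P1, v0, 191). refcount(pp0)=2>1 -> COPY to pp3. 4 ppages; refcounts: pp0:1 pp1:2 pp2:2 pp3:1
Op 3: read(P1, v2) -> 31. No state change.
Op 4: write(P1, v0, 177). refcount(pp3)=1 -> write in place. 4 ppages; refcounts: pp0:1 pp1:2 pp2:2 pp3:1
Op 5: write(P1, v1, 127). refcount(pp1)=2>1 -> COPY to pp4. 5 ppages; refcounts: pp0:1 pp1:1 pp2:2 pp3:1 pp4:1
Op 6: write(P1, v1, 163). refcount(pp4)=1 -> write in place. 5 ppages; refcounts: pp0:1 pp1:1 pp2:2 pp3:1 pp4:1
Op 7: fork(P1) -> P2. 5 ppages; refcounts: pp0:1 pp1:1 pp2:3 pp3:2 pp4:2
Op 8: fork(P2) -> P3. 5 ppages; refcounts: pp0:1 pp1:1 pp2:4 pp3:3 pp4:3

yes no yes no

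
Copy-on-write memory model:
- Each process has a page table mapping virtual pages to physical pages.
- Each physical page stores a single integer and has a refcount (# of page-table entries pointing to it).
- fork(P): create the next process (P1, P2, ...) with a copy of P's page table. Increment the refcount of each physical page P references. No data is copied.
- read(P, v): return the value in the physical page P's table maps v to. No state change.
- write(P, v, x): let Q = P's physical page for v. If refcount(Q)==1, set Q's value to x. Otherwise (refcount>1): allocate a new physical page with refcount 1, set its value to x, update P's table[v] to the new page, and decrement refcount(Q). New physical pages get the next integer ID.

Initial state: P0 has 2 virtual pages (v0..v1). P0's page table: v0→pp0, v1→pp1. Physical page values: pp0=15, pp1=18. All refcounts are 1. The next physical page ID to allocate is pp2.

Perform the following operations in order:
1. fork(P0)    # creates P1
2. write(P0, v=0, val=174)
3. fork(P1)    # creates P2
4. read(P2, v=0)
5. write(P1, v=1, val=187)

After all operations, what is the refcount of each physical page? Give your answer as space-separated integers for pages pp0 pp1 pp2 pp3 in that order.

Answer: 2 2 1 1

Derivation:
Op 1: fork(P0) -> P1. 2 ppages; refcounts: pp0:2 pp1:2
Op 2: write(P0, v0, 174). refcount(pp0)=2>1 -> COPY to pp2. 3 ppages; refcounts: pp0:1 pp1:2 pp2:1
Op 3: fork(P1) -> P2. 3 ppages; refcounts: pp0:2 pp1:3 pp2:1
Op 4: read(P2, v0) -> 15. No state change.
Op 5: write(P1, v1, 187). refcount(pp1)=3>1 -> COPY to pp3. 4 ppages; refcounts: pp0:2 pp1:2 pp2:1 pp3:1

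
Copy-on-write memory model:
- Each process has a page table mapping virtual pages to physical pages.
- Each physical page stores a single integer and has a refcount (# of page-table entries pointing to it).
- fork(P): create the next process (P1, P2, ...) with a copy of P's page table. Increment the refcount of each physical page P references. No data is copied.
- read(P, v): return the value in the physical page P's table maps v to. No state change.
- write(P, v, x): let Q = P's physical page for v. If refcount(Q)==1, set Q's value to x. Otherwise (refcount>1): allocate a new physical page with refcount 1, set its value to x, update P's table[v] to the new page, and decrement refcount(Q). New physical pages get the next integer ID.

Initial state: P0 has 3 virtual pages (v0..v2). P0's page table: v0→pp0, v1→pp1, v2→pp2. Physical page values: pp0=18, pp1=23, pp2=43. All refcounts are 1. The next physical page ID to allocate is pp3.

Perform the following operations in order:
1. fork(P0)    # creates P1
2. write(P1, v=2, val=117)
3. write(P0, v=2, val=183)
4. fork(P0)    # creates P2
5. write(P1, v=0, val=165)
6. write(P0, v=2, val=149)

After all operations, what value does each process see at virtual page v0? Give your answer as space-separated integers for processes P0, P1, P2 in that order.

Op 1: fork(P0) -> P1. 3 ppages; refcounts: pp0:2 pp1:2 pp2:2
Op 2: write(P1, v2, 117). refcount(pp2)=2>1 -> COPY to pp3. 4 ppages; refcounts: pp0:2 pp1:2 pp2:1 pp3:1
Op 3: write(P0, v2, 183). refcount(pp2)=1 -> write in place. 4 ppages; refcounts: pp0:2 pp1:2 pp2:1 pp3:1
Op 4: fork(P0) -> P2. 4 ppages; refcounts: pp0:3 pp1:3 pp2:2 pp3:1
Op 5: write(P1, v0, 165). refcount(pp0)=3>1 -> COPY to pp4. 5 ppages; refcounts: pp0:2 pp1:3 pp2:2 pp3:1 pp4:1
Op 6: write(P0, v2, 149). refcount(pp2)=2>1 -> COPY to pp5. 6 ppages; refcounts: pp0:2 pp1:3 pp2:1 pp3:1 pp4:1 pp5:1
P0: v0 -> pp0 = 18
P1: v0 -> pp4 = 165
P2: v0 -> pp0 = 18

Answer: 18 165 18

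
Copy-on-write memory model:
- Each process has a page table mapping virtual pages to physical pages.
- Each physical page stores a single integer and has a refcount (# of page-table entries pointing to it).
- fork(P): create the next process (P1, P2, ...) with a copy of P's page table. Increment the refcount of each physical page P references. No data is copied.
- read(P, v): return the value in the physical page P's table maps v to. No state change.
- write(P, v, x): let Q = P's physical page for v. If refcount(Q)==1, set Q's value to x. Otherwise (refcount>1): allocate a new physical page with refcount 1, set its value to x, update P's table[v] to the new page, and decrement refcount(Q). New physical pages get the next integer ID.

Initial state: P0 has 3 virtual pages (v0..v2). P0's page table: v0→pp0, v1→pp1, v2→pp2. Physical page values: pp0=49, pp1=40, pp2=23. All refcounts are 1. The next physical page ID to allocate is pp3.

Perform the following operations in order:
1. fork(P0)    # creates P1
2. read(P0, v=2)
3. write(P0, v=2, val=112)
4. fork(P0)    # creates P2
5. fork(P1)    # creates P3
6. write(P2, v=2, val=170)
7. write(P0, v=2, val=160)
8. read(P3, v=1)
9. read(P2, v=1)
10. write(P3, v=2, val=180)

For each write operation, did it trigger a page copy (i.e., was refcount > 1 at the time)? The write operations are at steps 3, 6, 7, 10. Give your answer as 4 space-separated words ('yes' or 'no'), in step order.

Op 1: fork(P0) -> P1. 3 ppages; refcounts: pp0:2 pp1:2 pp2:2
Op 2: read(P0, v2) -> 23. No state change.
Op 3: write(P0, v2, 112). refcount(pp2)=2>1 -> COPY to pp3. 4 ppages; refcounts: pp0:2 pp1:2 pp2:1 pp3:1
Op 4: fork(P0) -> P2. 4 ppages; refcounts: pp0:3 pp1:3 pp2:1 pp3:2
Op 5: fork(P1) -> P3. 4 ppages; refcounts: pp0:4 pp1:4 pp2:2 pp3:2
Op 6: write(P2, v2, 170). refcount(pp3)=2>1 -> COPY to pp4. 5 ppages; refcounts: pp0:4 pp1:4 pp2:2 pp3:1 pp4:1
Op 7: write(P0, v2, 160). refcount(pp3)=1 -> write in place. 5 ppages; refcounts: pp0:4 pp1:4 pp2:2 pp3:1 pp4:1
Op 8: read(P3, v1) -> 40. No state change.
Op 9: read(P2, v1) -> 40. No state change.
Op 10: write(P3, v2, 180). refcount(pp2)=2>1 -> COPY to pp5. 6 ppages; refcounts: pp0:4 pp1:4 pp2:1 pp3:1 pp4:1 pp5:1

yes yes no yes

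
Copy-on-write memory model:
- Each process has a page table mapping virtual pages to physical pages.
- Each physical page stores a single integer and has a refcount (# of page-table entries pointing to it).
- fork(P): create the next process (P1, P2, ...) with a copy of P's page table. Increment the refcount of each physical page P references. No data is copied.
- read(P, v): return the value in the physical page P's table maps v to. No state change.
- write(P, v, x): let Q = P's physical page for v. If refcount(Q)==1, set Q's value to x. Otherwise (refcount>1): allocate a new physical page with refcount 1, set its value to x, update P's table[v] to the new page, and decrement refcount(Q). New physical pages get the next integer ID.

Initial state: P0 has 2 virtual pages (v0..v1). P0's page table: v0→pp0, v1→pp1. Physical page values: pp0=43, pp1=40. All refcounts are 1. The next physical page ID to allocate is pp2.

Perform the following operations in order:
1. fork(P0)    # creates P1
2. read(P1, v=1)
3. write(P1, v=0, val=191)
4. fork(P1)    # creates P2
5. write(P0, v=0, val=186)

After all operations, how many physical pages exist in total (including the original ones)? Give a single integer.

Answer: 3

Derivation:
Op 1: fork(P0) -> P1. 2 ppages; refcounts: pp0:2 pp1:2
Op 2: read(P1, v1) -> 40. No state change.
Op 3: write(P1, v0, 191). refcount(pp0)=2>1 -> COPY to pp2. 3 ppages; refcounts: pp0:1 pp1:2 pp2:1
Op 4: fork(P1) -> P2. 3 ppages; refcounts: pp0:1 pp1:3 pp2:2
Op 5: write(P0, v0, 186). refcount(pp0)=1 -> write in place. 3 ppages; refcounts: pp0:1 pp1:3 pp2:2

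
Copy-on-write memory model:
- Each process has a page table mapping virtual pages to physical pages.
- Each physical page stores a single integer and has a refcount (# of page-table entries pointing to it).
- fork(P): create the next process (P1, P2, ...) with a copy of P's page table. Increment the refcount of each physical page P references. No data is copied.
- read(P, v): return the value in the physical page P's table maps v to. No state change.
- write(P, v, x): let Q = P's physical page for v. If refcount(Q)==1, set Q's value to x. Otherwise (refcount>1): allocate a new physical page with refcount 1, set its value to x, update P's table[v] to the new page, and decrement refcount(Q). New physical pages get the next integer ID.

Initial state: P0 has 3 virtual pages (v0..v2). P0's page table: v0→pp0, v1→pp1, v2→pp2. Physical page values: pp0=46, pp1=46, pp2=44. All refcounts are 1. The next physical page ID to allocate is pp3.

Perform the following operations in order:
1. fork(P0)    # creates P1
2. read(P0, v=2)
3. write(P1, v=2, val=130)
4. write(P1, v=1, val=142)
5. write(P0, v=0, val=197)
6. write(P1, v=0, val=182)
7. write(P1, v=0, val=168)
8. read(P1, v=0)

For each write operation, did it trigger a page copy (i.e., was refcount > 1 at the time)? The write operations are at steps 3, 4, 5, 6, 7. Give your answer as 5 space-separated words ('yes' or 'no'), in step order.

Op 1: fork(P0) -> P1. 3 ppages; refcounts: pp0:2 pp1:2 pp2:2
Op 2: read(P0, v2) -> 44. No state change.
Op 3: write(P1, v2, 130). refcount(pp2)=2>1 -> COPY to pp3. 4 ppages; refcounts: pp0:2 pp1:2 pp2:1 pp3:1
Op 4: write(P1, v1, 142). refcount(pp1)=2>1 -> COPY to pp4. 5 ppages; refcounts: pp0:2 pp1:1 pp2:1 pp3:1 pp4:1
Op 5: write(P0, v0, 197). refcount(pp0)=2>1 -> COPY to pp5. 6 ppages; refcounts: pp0:1 pp1:1 pp2:1 pp3:1 pp4:1 pp5:1
Op 6: write(P1, v0, 182). refcount(pp0)=1 -> write in place. 6 ppages; refcounts: pp0:1 pp1:1 pp2:1 pp3:1 pp4:1 pp5:1
Op 7: write(P1, v0, 168). refcount(pp0)=1 -> write in place. 6 ppages; refcounts: pp0:1 pp1:1 pp2:1 pp3:1 pp4:1 pp5:1
Op 8: read(P1, v0) -> 168. No state change.

yes yes yes no no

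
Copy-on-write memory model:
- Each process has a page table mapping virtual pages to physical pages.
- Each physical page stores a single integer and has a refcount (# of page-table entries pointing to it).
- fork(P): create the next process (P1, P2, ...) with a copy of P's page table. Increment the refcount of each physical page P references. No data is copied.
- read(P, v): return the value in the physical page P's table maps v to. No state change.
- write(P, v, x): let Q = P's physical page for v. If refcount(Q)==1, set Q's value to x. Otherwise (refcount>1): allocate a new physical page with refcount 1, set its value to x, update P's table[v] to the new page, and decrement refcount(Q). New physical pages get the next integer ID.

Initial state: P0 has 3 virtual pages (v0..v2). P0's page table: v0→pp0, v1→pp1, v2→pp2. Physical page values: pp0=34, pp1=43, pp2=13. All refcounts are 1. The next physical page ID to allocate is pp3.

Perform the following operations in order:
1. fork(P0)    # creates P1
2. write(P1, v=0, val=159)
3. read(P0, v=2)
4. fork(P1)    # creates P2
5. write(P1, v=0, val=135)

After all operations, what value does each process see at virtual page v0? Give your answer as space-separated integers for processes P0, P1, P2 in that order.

Op 1: fork(P0) -> P1. 3 ppages; refcounts: pp0:2 pp1:2 pp2:2
Op 2: write(P1, v0, 159). refcount(pp0)=2>1 -> COPY to pp3. 4 ppages; refcounts: pp0:1 pp1:2 pp2:2 pp3:1
Op 3: read(P0, v2) -> 13. No state change.
Op 4: fork(P1) -> P2. 4 ppages; refcounts: pp0:1 pp1:3 pp2:3 pp3:2
Op 5: write(P1, v0, 135). refcount(pp3)=2>1 -> COPY to pp4. 5 ppages; refcounts: pp0:1 pp1:3 pp2:3 pp3:1 pp4:1
P0: v0 -> pp0 = 34
P1: v0 -> pp4 = 135
P2: v0 -> pp3 = 159

Answer: 34 135 159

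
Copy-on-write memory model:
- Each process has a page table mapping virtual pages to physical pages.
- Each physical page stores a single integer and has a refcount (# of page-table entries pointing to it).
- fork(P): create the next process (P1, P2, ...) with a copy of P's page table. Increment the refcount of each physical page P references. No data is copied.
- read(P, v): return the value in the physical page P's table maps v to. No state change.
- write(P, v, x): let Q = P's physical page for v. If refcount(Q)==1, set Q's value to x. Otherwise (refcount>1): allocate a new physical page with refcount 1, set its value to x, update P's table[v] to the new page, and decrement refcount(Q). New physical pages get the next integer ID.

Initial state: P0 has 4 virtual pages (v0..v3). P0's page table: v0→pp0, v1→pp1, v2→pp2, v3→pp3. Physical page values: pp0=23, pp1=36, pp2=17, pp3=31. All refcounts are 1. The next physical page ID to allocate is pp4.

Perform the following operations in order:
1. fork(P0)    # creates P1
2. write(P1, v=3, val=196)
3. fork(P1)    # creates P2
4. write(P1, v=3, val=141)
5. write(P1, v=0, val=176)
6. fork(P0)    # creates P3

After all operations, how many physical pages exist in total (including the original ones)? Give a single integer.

Op 1: fork(P0) -> P1. 4 ppages; refcounts: pp0:2 pp1:2 pp2:2 pp3:2
Op 2: write(P1, v3, 196). refcount(pp3)=2>1 -> COPY to pp4. 5 ppages; refcounts: pp0:2 pp1:2 pp2:2 pp3:1 pp4:1
Op 3: fork(P1) -> P2. 5 ppages; refcounts: pp0:3 pp1:3 pp2:3 pp3:1 pp4:2
Op 4: write(P1, v3, 141). refcount(pp4)=2>1 -> COPY to pp5. 6 ppages; refcounts: pp0:3 pp1:3 pp2:3 pp3:1 pp4:1 pp5:1
Op 5: write(P1, v0, 176). refcount(pp0)=3>1 -> COPY to pp6. 7 ppages; refcounts: pp0:2 pp1:3 pp2:3 pp3:1 pp4:1 pp5:1 pp6:1
Op 6: fork(P0) -> P3. 7 ppages; refcounts: pp0:3 pp1:4 pp2:4 pp3:2 pp4:1 pp5:1 pp6:1

Answer: 7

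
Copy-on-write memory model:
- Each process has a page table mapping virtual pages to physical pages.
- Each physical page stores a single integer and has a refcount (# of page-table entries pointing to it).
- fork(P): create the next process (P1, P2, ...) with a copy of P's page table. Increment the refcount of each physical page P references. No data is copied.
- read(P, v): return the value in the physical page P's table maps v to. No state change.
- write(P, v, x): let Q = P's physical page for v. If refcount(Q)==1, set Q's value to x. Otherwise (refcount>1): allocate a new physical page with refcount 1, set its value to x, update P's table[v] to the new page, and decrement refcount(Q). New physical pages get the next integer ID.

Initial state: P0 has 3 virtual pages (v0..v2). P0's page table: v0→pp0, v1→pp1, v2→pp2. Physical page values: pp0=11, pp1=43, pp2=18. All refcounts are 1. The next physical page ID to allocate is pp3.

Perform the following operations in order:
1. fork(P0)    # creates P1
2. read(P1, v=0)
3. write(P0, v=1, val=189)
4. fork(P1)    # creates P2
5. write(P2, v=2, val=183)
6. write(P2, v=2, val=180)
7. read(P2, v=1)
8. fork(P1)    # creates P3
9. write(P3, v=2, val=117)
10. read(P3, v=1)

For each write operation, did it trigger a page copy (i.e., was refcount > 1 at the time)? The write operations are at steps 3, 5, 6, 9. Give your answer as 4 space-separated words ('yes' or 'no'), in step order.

Op 1: fork(P0) -> P1. 3 ppages; refcounts: pp0:2 pp1:2 pp2:2
Op 2: read(P1, v0) -> 11. No state change.
Op 3: write(P0, v1, 189). refcount(pp1)=2>1 -> COPY to pp3. 4 ppages; refcounts: pp0:2 pp1:1 pp2:2 pp3:1
Op 4: fork(P1) -> P2. 4 ppages; refcounts: pp0:3 pp1:2 pp2:3 pp3:1
Op 5: write(P2, v2, 183). refcount(pp2)=3>1 -> COPY to pp4. 5 ppages; refcounts: pp0:3 pp1:2 pp2:2 pp3:1 pp4:1
Op 6: write(P2, v2, 180). refcount(pp4)=1 -> write in place. 5 ppages; refcounts: pp0:3 pp1:2 pp2:2 pp3:1 pp4:1
Op 7: read(P2, v1) -> 43. No state change.
Op 8: fork(P1) -> P3. 5 ppages; refcounts: pp0:4 pp1:3 pp2:3 pp3:1 pp4:1
Op 9: write(P3, v2, 117). refcount(pp2)=3>1 -> COPY to pp5. 6 ppages; refcounts: pp0:4 pp1:3 pp2:2 pp3:1 pp4:1 pp5:1
Op 10: read(P3, v1) -> 43. No state change.

yes yes no yes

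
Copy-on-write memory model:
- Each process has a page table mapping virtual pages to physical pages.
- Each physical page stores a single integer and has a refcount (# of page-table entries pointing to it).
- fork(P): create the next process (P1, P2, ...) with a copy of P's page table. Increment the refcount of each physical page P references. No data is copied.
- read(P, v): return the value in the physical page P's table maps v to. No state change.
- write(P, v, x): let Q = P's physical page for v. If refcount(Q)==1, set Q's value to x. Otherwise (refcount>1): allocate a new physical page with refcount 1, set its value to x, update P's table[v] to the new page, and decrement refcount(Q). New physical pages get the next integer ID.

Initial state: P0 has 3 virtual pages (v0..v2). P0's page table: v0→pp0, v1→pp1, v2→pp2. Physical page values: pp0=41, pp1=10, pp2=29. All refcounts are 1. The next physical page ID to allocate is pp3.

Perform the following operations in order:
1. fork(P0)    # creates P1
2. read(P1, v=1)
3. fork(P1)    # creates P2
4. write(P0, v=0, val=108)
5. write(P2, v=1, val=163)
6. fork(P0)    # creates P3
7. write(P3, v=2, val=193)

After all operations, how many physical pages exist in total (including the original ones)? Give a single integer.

Answer: 6

Derivation:
Op 1: fork(P0) -> P1. 3 ppages; refcounts: pp0:2 pp1:2 pp2:2
Op 2: read(P1, v1) -> 10. No state change.
Op 3: fork(P1) -> P2. 3 ppages; refcounts: pp0:3 pp1:3 pp2:3
Op 4: write(P0, v0, 108). refcount(pp0)=3>1 -> COPY to pp3. 4 ppages; refcounts: pp0:2 pp1:3 pp2:3 pp3:1
Op 5: write(P2, v1, 163). refcount(pp1)=3>1 -> COPY to pp4. 5 ppages; refcounts: pp0:2 pp1:2 pp2:3 pp3:1 pp4:1
Op 6: fork(P0) -> P3. 5 ppages; refcounts: pp0:2 pp1:3 pp2:4 pp3:2 pp4:1
Op 7: write(P3, v2, 193). refcount(pp2)=4>1 -> COPY to pp5. 6 ppages; refcounts: pp0:2 pp1:3 pp2:3 pp3:2 pp4:1 pp5:1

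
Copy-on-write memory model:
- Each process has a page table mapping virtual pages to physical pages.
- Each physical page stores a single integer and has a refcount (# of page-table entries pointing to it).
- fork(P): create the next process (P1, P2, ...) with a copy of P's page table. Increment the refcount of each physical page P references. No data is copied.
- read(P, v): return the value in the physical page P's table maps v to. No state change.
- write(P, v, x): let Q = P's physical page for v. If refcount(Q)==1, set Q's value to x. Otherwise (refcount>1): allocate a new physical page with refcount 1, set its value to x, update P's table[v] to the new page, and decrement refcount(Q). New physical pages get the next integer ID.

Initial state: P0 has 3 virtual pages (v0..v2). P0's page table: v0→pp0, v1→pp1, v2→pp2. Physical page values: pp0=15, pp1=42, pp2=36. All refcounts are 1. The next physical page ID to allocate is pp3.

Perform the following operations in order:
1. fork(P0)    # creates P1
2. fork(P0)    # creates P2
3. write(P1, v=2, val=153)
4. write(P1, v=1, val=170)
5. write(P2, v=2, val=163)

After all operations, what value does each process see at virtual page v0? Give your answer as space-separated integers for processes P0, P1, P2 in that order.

Op 1: fork(P0) -> P1. 3 ppages; refcounts: pp0:2 pp1:2 pp2:2
Op 2: fork(P0) -> P2. 3 ppages; refcounts: pp0:3 pp1:3 pp2:3
Op 3: write(P1, v2, 153). refcount(pp2)=3>1 -> COPY to pp3. 4 ppages; refcounts: pp0:3 pp1:3 pp2:2 pp3:1
Op 4: write(P1, v1, 170). refcount(pp1)=3>1 -> COPY to pp4. 5 ppages; refcounts: pp0:3 pp1:2 pp2:2 pp3:1 pp4:1
Op 5: write(P2, v2, 163). refcount(pp2)=2>1 -> COPY to pp5. 6 ppages; refcounts: pp0:3 pp1:2 pp2:1 pp3:1 pp4:1 pp5:1
P0: v0 -> pp0 = 15
P1: v0 -> pp0 = 15
P2: v0 -> pp0 = 15

Answer: 15 15 15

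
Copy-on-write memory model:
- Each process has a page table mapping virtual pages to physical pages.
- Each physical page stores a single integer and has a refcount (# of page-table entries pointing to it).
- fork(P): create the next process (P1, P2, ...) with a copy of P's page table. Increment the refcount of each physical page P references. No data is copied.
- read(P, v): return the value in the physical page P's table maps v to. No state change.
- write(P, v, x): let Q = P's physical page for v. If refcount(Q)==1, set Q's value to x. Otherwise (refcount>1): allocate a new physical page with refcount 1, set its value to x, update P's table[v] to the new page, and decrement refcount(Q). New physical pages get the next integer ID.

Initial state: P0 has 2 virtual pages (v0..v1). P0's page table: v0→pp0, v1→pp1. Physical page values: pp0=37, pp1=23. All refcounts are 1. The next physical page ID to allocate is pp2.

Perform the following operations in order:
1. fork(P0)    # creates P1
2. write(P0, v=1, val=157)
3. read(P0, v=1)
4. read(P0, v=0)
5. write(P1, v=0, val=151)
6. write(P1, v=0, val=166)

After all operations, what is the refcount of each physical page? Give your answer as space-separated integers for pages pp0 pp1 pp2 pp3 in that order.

Answer: 1 1 1 1

Derivation:
Op 1: fork(P0) -> P1. 2 ppages; refcounts: pp0:2 pp1:2
Op 2: write(P0, v1, 157). refcount(pp1)=2>1 -> COPY to pp2. 3 ppages; refcounts: pp0:2 pp1:1 pp2:1
Op 3: read(P0, v1) -> 157. No state change.
Op 4: read(P0, v0) -> 37. No state change.
Op 5: write(P1, v0, 151). refcount(pp0)=2>1 -> COPY to pp3. 4 ppages; refcounts: pp0:1 pp1:1 pp2:1 pp3:1
Op 6: write(P1, v0, 166). refcount(pp3)=1 -> write in place. 4 ppages; refcounts: pp0:1 pp1:1 pp2:1 pp3:1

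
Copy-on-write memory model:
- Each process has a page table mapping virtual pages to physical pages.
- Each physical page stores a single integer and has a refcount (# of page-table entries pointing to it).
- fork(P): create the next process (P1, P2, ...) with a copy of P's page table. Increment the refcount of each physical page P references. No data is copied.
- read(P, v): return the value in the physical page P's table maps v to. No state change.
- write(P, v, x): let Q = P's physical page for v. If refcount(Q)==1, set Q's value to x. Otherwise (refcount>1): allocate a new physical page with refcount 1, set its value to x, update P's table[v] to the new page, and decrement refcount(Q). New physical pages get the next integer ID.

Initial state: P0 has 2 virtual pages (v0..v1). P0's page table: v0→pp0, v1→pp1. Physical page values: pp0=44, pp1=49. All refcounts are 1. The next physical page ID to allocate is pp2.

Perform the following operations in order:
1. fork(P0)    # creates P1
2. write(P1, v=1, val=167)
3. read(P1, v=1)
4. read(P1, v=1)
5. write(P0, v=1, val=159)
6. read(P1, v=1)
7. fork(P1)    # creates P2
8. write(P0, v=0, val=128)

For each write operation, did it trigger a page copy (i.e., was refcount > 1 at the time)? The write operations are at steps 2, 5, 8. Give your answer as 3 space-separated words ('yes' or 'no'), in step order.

Op 1: fork(P0) -> P1. 2 ppages; refcounts: pp0:2 pp1:2
Op 2: write(P1, v1, 167). refcount(pp1)=2>1 -> COPY to pp2. 3 ppages; refcounts: pp0:2 pp1:1 pp2:1
Op 3: read(P1, v1) -> 167. No state change.
Op 4: read(P1, v1) -> 167. No state change.
Op 5: write(P0, v1, 159). refcount(pp1)=1 -> write in place. 3 ppages; refcounts: pp0:2 pp1:1 pp2:1
Op 6: read(P1, v1) -> 167. No state change.
Op 7: fork(P1) -> P2. 3 ppages; refcounts: pp0:3 pp1:1 pp2:2
Op 8: write(P0, v0, 128). refcount(pp0)=3>1 -> COPY to pp3. 4 ppages; refcounts: pp0:2 pp1:1 pp2:2 pp3:1

yes no yes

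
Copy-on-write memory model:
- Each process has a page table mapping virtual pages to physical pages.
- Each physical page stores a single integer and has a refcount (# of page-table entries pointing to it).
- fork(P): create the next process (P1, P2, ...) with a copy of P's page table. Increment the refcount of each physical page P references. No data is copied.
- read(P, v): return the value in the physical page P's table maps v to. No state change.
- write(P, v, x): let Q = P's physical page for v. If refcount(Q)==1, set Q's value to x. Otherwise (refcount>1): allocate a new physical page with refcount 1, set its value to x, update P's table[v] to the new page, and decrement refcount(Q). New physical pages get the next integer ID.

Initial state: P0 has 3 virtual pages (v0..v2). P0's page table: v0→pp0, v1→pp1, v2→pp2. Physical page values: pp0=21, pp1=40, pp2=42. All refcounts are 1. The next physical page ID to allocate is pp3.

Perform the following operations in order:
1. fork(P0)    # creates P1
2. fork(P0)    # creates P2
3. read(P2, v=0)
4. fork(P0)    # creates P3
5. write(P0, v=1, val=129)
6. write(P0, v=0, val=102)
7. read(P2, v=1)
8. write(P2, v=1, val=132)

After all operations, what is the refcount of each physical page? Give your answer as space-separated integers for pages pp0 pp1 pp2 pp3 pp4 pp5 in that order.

Answer: 3 2 4 1 1 1

Derivation:
Op 1: fork(P0) -> P1. 3 ppages; refcounts: pp0:2 pp1:2 pp2:2
Op 2: fork(P0) -> P2. 3 ppages; refcounts: pp0:3 pp1:3 pp2:3
Op 3: read(P2, v0) -> 21. No state change.
Op 4: fork(P0) -> P3. 3 ppages; refcounts: pp0:4 pp1:4 pp2:4
Op 5: write(P0, v1, 129). refcount(pp1)=4>1 -> COPY to pp3. 4 ppages; refcounts: pp0:4 pp1:3 pp2:4 pp3:1
Op 6: write(P0, v0, 102). refcount(pp0)=4>1 -> COPY to pp4. 5 ppages; refcounts: pp0:3 pp1:3 pp2:4 pp3:1 pp4:1
Op 7: read(P2, v1) -> 40. No state change.
Op 8: write(P2, v1, 132). refcount(pp1)=3>1 -> COPY to pp5. 6 ppages; refcounts: pp0:3 pp1:2 pp2:4 pp3:1 pp4:1 pp5:1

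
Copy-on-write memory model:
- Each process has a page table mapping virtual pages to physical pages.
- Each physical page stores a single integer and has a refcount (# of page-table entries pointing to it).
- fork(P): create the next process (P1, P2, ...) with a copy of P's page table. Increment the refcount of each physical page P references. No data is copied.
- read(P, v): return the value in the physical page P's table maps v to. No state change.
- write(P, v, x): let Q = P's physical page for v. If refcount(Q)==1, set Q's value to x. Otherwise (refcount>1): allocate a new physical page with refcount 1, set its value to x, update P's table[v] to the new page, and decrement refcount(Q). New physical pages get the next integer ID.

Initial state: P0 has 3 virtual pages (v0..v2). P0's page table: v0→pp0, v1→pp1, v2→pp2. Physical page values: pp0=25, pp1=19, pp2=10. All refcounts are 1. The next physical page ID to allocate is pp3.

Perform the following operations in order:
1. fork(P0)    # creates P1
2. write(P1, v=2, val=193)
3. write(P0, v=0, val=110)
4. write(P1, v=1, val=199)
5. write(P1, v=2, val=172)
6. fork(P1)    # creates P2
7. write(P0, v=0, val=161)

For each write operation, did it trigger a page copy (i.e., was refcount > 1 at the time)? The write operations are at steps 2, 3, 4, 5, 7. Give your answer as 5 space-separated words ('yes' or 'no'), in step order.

Op 1: fork(P0) -> P1. 3 ppages; refcounts: pp0:2 pp1:2 pp2:2
Op 2: write(P1, v2, 193). refcount(pp2)=2>1 -> COPY to pp3. 4 ppages; refcounts: pp0:2 pp1:2 pp2:1 pp3:1
Op 3: write(P0, v0, 110). refcount(pp0)=2>1 -> COPY to pp4. 5 ppages; refcounts: pp0:1 pp1:2 pp2:1 pp3:1 pp4:1
Op 4: write(P1, v1, 199). refcount(pp1)=2>1 -> COPY to pp5. 6 ppages; refcounts: pp0:1 pp1:1 pp2:1 pp3:1 pp4:1 pp5:1
Op 5: write(P1, v2, 172). refcount(pp3)=1 -> write in place. 6 ppages; refcounts: pp0:1 pp1:1 pp2:1 pp3:1 pp4:1 pp5:1
Op 6: fork(P1) -> P2. 6 ppages; refcounts: pp0:2 pp1:1 pp2:1 pp3:2 pp4:1 pp5:2
Op 7: write(P0, v0, 161). refcount(pp4)=1 -> write in place. 6 ppages; refcounts: pp0:2 pp1:1 pp2:1 pp3:2 pp4:1 pp5:2

yes yes yes no no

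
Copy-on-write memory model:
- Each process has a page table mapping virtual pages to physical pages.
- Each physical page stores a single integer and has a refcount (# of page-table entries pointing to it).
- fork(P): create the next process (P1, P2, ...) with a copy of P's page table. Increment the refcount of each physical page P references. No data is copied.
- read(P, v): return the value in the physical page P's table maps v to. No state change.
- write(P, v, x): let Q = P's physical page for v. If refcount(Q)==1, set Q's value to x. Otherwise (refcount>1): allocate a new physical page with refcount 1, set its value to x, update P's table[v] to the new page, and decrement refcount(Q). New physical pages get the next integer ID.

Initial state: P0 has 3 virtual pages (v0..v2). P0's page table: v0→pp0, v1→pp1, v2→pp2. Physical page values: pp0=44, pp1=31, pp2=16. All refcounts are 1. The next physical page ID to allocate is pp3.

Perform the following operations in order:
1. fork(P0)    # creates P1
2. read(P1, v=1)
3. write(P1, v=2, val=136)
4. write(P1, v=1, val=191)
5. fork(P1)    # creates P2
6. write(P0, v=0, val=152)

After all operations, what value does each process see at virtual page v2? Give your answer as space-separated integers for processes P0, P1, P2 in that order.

Answer: 16 136 136

Derivation:
Op 1: fork(P0) -> P1. 3 ppages; refcounts: pp0:2 pp1:2 pp2:2
Op 2: read(P1, v1) -> 31. No state change.
Op 3: write(P1, v2, 136). refcount(pp2)=2>1 -> COPY to pp3. 4 ppages; refcounts: pp0:2 pp1:2 pp2:1 pp3:1
Op 4: write(P1, v1, 191). refcount(pp1)=2>1 -> COPY to pp4. 5 ppages; refcounts: pp0:2 pp1:1 pp2:1 pp3:1 pp4:1
Op 5: fork(P1) -> P2. 5 ppages; refcounts: pp0:3 pp1:1 pp2:1 pp3:2 pp4:2
Op 6: write(P0, v0, 152). refcount(pp0)=3>1 -> COPY to pp5. 6 ppages; refcounts: pp0:2 pp1:1 pp2:1 pp3:2 pp4:2 pp5:1
P0: v2 -> pp2 = 16
P1: v2 -> pp3 = 136
P2: v2 -> pp3 = 136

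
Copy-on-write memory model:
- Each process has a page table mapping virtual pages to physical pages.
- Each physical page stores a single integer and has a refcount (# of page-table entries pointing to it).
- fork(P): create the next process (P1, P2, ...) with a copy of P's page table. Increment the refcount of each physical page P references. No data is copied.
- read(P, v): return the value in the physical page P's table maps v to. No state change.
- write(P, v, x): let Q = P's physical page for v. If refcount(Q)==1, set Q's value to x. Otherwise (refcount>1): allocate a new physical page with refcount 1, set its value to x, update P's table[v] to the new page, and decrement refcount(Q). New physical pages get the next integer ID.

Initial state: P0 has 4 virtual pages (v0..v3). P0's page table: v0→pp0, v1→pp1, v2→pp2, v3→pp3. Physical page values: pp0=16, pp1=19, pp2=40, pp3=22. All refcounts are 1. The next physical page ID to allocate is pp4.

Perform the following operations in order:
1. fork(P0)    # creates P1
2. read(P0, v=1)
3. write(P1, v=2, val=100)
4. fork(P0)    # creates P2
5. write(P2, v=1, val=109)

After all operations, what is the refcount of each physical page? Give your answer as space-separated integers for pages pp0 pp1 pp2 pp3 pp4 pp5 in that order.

Answer: 3 2 2 3 1 1

Derivation:
Op 1: fork(P0) -> P1. 4 ppages; refcounts: pp0:2 pp1:2 pp2:2 pp3:2
Op 2: read(P0, v1) -> 19. No state change.
Op 3: write(P1, v2, 100). refcount(pp2)=2>1 -> COPY to pp4. 5 ppages; refcounts: pp0:2 pp1:2 pp2:1 pp3:2 pp4:1
Op 4: fork(P0) -> P2. 5 ppages; refcounts: pp0:3 pp1:3 pp2:2 pp3:3 pp4:1
Op 5: write(P2, v1, 109). refcount(pp1)=3>1 -> COPY to pp5. 6 ppages; refcounts: pp0:3 pp1:2 pp2:2 pp3:3 pp4:1 pp5:1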